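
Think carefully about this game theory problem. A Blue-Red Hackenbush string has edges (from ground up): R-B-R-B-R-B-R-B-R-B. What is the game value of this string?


Edges (from ground): R-B-R-B-R-B-R-B-R-B
By Berlekamp's sign-expansion rule, a Blue-Red Hackenbush stalk has the value of the surreal number whose sign sequence is the edge sequence with B -> + and R -> -.
Sign sequence: -+-+-+-+-+
Trace the sign expansion in the surreal number tree, starting from 0:
Edge 1: R (sign -) -> bounds (-inf, 0), value = -1
Edge 2: B (sign +) -> bounds (-1, 0), value = -1/2
Edge 3: R (sign -) -> bounds (-1, -1/2), value = -3/4
Edge 4: B (sign +) -> bounds (-3/4, -1/2), value = -5/8
Edge 5: R (sign -) -> bounds (-3/4, -5/8), value = -11/16
Edge 6: B (sign +) -> bounds (-11/16, -5/8), value = -21/32
Edge 7: R (sign -) -> bounds (-11/16, -21/32), value = -43/64
Edge 8: B (sign +) -> bounds (-43/64, -21/32), value = -85/128
Edge 9: R (sign -) -> bounds (-43/64, -85/128), value = -171/256
Edge 10: B (sign +) -> bounds (-171/256, -85/128), value = -341/512
Game value = -341/512

-341/512


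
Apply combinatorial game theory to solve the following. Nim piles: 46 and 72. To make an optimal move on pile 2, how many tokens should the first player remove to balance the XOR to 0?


Piles: 46 and 72
Current XOR: 46 XOR 72 = 102 (non-zero, so this is an N-position).
To make the XOR zero, we need to find a move that balances the piles.
For pile 2 (size 72): target = 72 XOR 102 = 46
We reduce pile 2 from 72 to 46.
Tokens removed: 72 - 46 = 26
Verification: 46 XOR 46 = 0

26


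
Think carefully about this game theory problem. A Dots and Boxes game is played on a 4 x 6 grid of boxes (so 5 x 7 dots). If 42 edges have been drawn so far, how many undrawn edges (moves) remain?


Grid: 4 x 6 boxes, i.e. 5 rows and 7 columns of dots.
Horizontal edges: (rows + 1) * cols = 5 * 6 = 30
Vertical edges: rows * (cols + 1) = 4 * 7 = 28
Total edges: 30 + 28 = 58
Edges drawn: 42
Remaining: 58 - 42 = 16

16


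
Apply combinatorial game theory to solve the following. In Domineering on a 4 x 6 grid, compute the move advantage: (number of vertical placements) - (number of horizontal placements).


Board is 4 x 6 (rows x cols).
Left (vertical) placements: (rows-1) * cols = 3 * 6 = 18
Right (horizontal) placements: rows * (cols-1) = 4 * 5 = 20
Advantage = Left - Right = 18 - 20 = -2

-2


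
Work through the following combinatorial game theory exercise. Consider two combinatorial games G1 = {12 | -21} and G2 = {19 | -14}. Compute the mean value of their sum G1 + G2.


G1 = {12 | -21}, G2 = {19 | -14}
Each is a switch {a | b} with numbers a > b; its mean value is (a + b)/2, and mean value is additive over game sums: m(G1 + G2) = m(G1) + m(G2).
Mean of G1 = (12 + (-21))/2 = -9/2 = -9/2
Mean of G2 = (19 + (-14))/2 = 5/2 = 5/2
Mean of G1 + G2 = -9/2 + 5/2 = -2

-2


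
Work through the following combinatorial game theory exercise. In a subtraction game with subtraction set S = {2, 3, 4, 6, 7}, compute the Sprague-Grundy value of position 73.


The subtraction set is S = {2, 3, 4, 6, 7}.
G(k) = mex{ G(k - s) : s in S, s <= k }. We compute iteratively: G(0) = 0.
G(1) = mex({}) = 0
G(2) = mex({0}) = 1
G(3) = mex({0}) = 1
G(4) = mex({0, 1}) = 2
G(5) = mex({0, 1}) = 2
G(6) = mex({0, 1, 2}) = 3
G(7) = mex({0, 1, 2}) = 3
G(8) = mex({0, 1, 2, 3}) = 4
G(9) = mex({1, 2, 3}) = 0
G(10) = mex({1, 2, 3, 4}) = 0
G(11) = mex({0, 2, 3, 4}) = 1
G(12) = mex({0, 2, 3, 4}) = 1
G(13) = mex({0, 1, 3}) = 2
G(14) = mex({0, 1, 3, 4}) = 2
G(15) = mex({0, 1, 2, 4}) = 3
Observe that G(9)..G(15) = 0, 0, 1, 1, 2, 2, 3 repeats G(0)..G(6) = 0, 0, 1, 1, 2, 2, 3.
For k >= max(S) = 7, G(k) is determined by the previous 7 values G(k-7)..G(k-1); a window of 7 consecutive values has recurred shifted by 9, so by induction G(k + 9) = G(k) for all k >= 0: the sequence is periodic from the start with period 9.
One period: G(0..8) = 0, 0, 1, 1, 2, 2, 3, 3, 4.
73 mod 9 = 1, so G(73) = G(1) = 0.

0


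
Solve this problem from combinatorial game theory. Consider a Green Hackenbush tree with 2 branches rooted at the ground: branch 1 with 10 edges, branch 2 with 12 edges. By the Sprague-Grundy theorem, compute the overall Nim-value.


The tree has 2 branches from the ground vertex.
In Green Hackenbush, the Nim-value of a simple path of length k is k.
Branch 1: length 10, Nim-value = 10
Branch 2: length 12, Nim-value = 12
Total Nim-value = XOR of all branch values:
0 XOR 10 = 10
10 XOR 12 = 6
Nim-value of the tree = 6

6


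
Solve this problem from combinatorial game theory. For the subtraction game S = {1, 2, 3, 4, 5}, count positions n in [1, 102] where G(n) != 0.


Subtraction set S = {1, 2, 3, 4, 5}, so G(n) = n mod 6.
G(n) = 0 when n is a multiple of 6.
Multiples of 6 in [1, 102]: 17
N-positions (nonzero Grundy) = 102 - 17 = 85

85


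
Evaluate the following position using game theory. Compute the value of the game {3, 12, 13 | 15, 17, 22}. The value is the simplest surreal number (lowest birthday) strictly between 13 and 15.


Left options: {3, 12, 13}, max = 13
Right options: {15, 17, 22}, min = 15
All options are numbers and max(Left) < min(Right), so by the simplicity theorem the value is the simplest (earliest-born) number strictly between 13 and 15.
The only integer strictly between 13 and 15 is 14.
No non-integer in the interval can be simpler: if x is a non-integer in the interval, then floor(x) or ceil(x) also lies in the interval (the interval contains an integer), and both are proper prefixes of x's sign expansion, i.e. born earlier. So the game value is 14.
Game value = 14

14


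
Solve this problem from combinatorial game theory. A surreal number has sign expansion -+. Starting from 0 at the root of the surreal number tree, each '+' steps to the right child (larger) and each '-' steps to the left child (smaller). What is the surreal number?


Sign expansion: -+
Rule: track bounds (lo, hi), initially (-inf, +inf). On '+', the current value becomes lo and we move to the simplest number in (value, hi): value + 1 if hi = +inf, otherwise the midpoint (value + hi)/2. On '-', the current value becomes hi and we move to value - 1 if lo = -inf, otherwise the midpoint (lo + value)/2.
Start at 0.
Step 1: sign = -, move left. Bounds: (-inf, 0). Value = -1
Step 2: sign = +, move right. Bounds: (-1, 0). Value = -1/2
The surreal number with sign expansion -+ is -1/2.

-1/2


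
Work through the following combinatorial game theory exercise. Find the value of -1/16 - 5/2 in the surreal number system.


x = -1/16, y = 5/2
Converting to common denominator: 16
x = -1/16, y = 40/16
x - y = -1/16 - 5/2 = -41/16

-41/16


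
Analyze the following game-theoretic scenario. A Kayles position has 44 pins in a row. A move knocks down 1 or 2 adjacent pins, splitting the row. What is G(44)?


Kayles: a move removes 1 or 2 adjacent pins from a contiguous row.
Removing pins from a row of k leaves two independent rows (a, b) with a + b = k - 1 (one pin) or a + b = k - 2 (two pins); an end removal gives a = 0.
By Sprague-Grundy, G(k) = mex{ G(a) XOR G(b) } over all these splits. G(0) = 0.
G(1): splits (0,0):0^0=0 -> mex({0}) = 1
G(2): splits (0,1):0^1=1 (0,0):0^0=0 -> mex({0, 1}) = 2
G(3): splits (0,2):0^2=2 (1,1):1^1=0 (0,1):0^1=1 -> mex({0, 1, 2}) = 3
G(4): splits (0,3):0^3=3 (1,2):1^2=3 (0,2):0^2=2 (1,1):1^1=0 -> mex({0, 2, 3}) = 1
G(5): splits (0,4):0^1=1 (1,3):1^3=2 (2,2):2^2=0 (0,3):0^3=3 (1,2):1^2=3 -> mex({0, 1, 2, 3}) = 4
G(6) = mex({0, 1, 2, 4}) = 3
G(7) = mex({0, 1, 3, 4, 5}) = 2
G(8) = mex({0, 2, 3, 5, 6}) = 1
G(9) = mex({0, 1, 2, 3, 6, 7}) = 4
G(10) = mex({0, 1, 3, 4, 5, 7}) = 2
G(11) = mex({0, 1, 2, 3, 4, 5}) = 6
G(12) = mex({0, 1, 2, 3, 5, 6, 7}) = 4
G(13) = mex({0, 2, 3, 4, 6, 7}) = 1
G(14) = mex({0, 1, 4, 5, 6, 7}) = 2
G(15) = mex({0, 1, 2, 3, 4, 5, 6}) = 7
G(16) = mex({0, 2, 3, 5, 6, 7}) = 1
G(17) = mex({0, 1, 2, 3, 5, 6, 7}) = 4
G(18) = mex({0, 1, 2, 4, 5, 6}) = 3
G(19) = mex({0, 1, 3, 4, 5, 7}) = 2
G(20) = mex({0, 2, 3, 4, 5, 6, 7}) = 1
G(21) = mex({0, 1, 2, 3, 5, 6, 7}) = 4
G(22) = mex({0, 1, 2, 3, 4, 5, 7}) = 6
G(23) = mex({0, 1, 2, 3, 4, 5, 6}) = 7
G(24) = mex({0, 1, 2, 3, 5, 6, 7}) = 4
G(25) = mex({0, 2, 3, 4, 6, 7}) = 1
G(26) = mex({0, 1, 3, 4, 5, 6, 7}) = 2
G(27) = mex({0, 1, 2, 3, 4, 5, 6, 7}) = 8
G(28) = mex({0, 1, 2, 3, 4, 6, 7, 8}) = 5
G(29) = mex({0, 1, 2, 3, 5, 6, 7, 8, 9}) = 4
G(30) = mex({0, 1, 2, 3, 4, 5, 6, 9, 10}) = 7
G(31) = mex({0, 1, 3, 4, 5, 7, 10, 11}) = 2
G(32) = mex({0, 2, 3, 4, 5, 6, 7, 9, 11}) = 1
G(33) = mex({0, 1, 2, 3, 4, 5, 6, 7, 9, 12}) = 8
G(34) = mex({0, 1, 2, 3, 4, 5, 7, 8, 11, 12}) = 6
G(35) = mex({0, 1, 2, 3, 4, 5, 6, 8, 9, 10, 11}) = 7
G(36) = mex({0, 1, 2, 3, 5, 6, 7, 9, 10}) = 4
G(37) = mex({0, 2, 3, 4, 6, 7, 9, 10, 11, 12}) = 1
G(38) = mex({0, 1, 3, 4, 5, 6, 7, 9, 10, 11, 12}) = 2
G(39) = mex({0, 1, 2, 4, 5, 6, 7, 9, 10, 12, 14}) = 3
G(40) = mex({0, 2, 3, 4, 6, 7, 11, 12, 14}) = 1
G(41) = mex({0, 1, 2, 3, 5, 6, 7, 9, 10, 11, 12}) = 4
G(42) = mex({0, 1, 2, 3, 4, 5, 6, 9, 10}) = 7
G(43) = mex({0, 1, 3, 4, 5, 7, 9, 10, 12, 15}) = 2
G(44) = mex({0, 2, 3, 4, 5, 6, 7, 9, 10, 12, 15}) = 1
Therefore G(44) = 1.

1


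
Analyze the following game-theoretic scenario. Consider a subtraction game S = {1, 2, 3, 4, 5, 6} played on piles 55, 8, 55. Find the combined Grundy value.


Subtraction set: {1, 2, 3, 4, 5, 6}
For this subtraction set, G(n) = n mod 7 (period = max + 1 = 7).
Pile 1 (size 55): G(55) = 55 mod 7 = 6
Pile 2 (size 8): G(8) = 8 mod 7 = 1
Pile 3 (size 55): G(55) = 55 mod 7 = 6
Total Grundy value = XOR of all: 6 XOR 1 XOR 6 = 1

1


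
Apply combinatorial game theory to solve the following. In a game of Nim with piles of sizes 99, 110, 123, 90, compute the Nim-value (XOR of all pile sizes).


We need the XOR (exclusive or) of all pile sizes.
After XOR-ing pile 1 (size 99): 0 XOR 99 = 99
After XOR-ing pile 2 (size 110): 99 XOR 110 = 13
After XOR-ing pile 3 (size 123): 13 XOR 123 = 118
After XOR-ing pile 4 (size 90): 118 XOR 90 = 44
The Nim-value of this position is 44.

44


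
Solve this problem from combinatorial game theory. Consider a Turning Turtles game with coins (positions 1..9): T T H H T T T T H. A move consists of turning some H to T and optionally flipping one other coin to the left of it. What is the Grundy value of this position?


Coins: T T H H T T T T H
Key fact: a single head at position k behaves exactly like a Nim heap of size k (turning it to T and optionally flipping a coin at j < k corresponds to moving the heap from k to j, or to 0), and heads combine as a disjunctive sum (two heads at the same place would cancel, matching j XOR j = 0). So the Nim-value is the XOR of the 1-indexed positions of the heads.
Face-up positions (1-indexed): [3, 4, 9]
XOR 0 with 3: 0 XOR 3 = 3
XOR 3 with 4: 3 XOR 4 = 7
XOR 7 with 9: 7 XOR 9 = 14
Nim-value = 14

14


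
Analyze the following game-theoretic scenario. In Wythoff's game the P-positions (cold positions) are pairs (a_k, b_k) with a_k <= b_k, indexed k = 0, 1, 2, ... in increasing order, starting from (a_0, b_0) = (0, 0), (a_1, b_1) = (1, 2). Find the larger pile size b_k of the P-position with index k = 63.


By Wythoff's theorem, a_k = floor(k * phi) and b_k = floor(k * phi^2) = a_k + k, where phi = (1 + sqrt(5))/2 is the golden ratio.
phi = (1 + sqrt(5))/2 = 1.618034
phi^2 = phi + 1 = 2.618034
k = 63
k * phi^2 = 63 * 2.618034 = 164.936141
b_63 = floor(k * phi^2) = 164 (check: a_63 + k = 101 + 63 = 164)

164


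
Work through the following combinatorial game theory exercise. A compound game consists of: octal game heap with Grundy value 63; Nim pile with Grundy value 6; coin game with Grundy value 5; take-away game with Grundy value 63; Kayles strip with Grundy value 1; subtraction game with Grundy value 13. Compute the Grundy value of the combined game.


By the Sprague-Grundy theorem, the Grundy value of a sum of games is the XOR of individual Grundy values.
octal game heap: Grundy value = 63. Running XOR: 0 XOR 63 = 63
Nim pile: Grundy value = 6. Running XOR: 63 XOR 6 = 57
coin game: Grundy value = 5. Running XOR: 57 XOR 5 = 60
take-away game: Grundy value = 63. Running XOR: 60 XOR 63 = 3
Kayles strip: Grundy value = 1. Running XOR: 3 XOR 1 = 2
subtraction game: Grundy value = 13. Running XOR: 2 XOR 13 = 15
The combined Grundy value is 15.

15


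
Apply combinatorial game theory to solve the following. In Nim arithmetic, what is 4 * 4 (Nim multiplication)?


Nim multiplication is bilinear over XOR: (u XOR v) * w = (u*w) XOR (v*w).
So we split each operand into its bit components and XOR the pairwise Nim products.
4 = 4 (as XOR of powers of 2).
4 = 4 (as XOR of powers of 2).
Using the standard Nim-product table on single bits:
  2*2 = 3,   2*4 = 8,   2*8 = 12,
  4*4 = 6,   4*8 = 11,  8*8 = 13,
and  1*x = x (identity), k*l = l*k (commutative).
Pairwise Nim products:
  4 * 4 = 6
XOR them: 6 = 6.
Result: 4 * 4 = 6 (in Nim).

6


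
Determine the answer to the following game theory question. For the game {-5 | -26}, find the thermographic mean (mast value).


Game = {-5 | -26}, a switch {a | b} with numbers a > b.
Its thermograph has left wall a - t and right wall b + t, which meet at t = (a - b)/2, where both equal (a + b)/2. So the mast (mean value) is at (a + b)/2.
Mean = (-5 + (-26))/2 = -31/2 = -31/2

-31/2


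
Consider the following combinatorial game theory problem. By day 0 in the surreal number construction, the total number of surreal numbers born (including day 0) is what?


Day 0: {|} = 0 is born. Count = 1.
Day n: the number of surreal numbers born by day n is 2^(n+1) - 1.
By day 0: 2^1 - 1 = 1
By day 0: 1 surreal numbers.

1


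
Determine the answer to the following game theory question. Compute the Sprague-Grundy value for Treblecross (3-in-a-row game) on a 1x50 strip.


Treblecross: place X on empty cells; 3-in-a-row wins.
Playing within two cells of an existing X lets the opponent win at once, so sensible play treats the cells i-2..i+2 around each X as dead. The player left with no safe cell loses, so this is a normal-play take-away game on strips of safe cells.
Placing X at cell i (0-indexed) of a strip of k safe cells leaves independent strips of sizes max(0, i-2) and max(0, k-i-3). Hence G(k) = mex{ G(max(0,i-2)) XOR G(max(0,k-i-3)) : 0 <= i < k }, with G(0) = 0.
G(1): splits (0,0):0^0=0 -> mex({0}) = 1
G(2): splits (0,0):0^0=0 -> mex({0}) = 1
G(3): splits (0,0):0^0=0 -> mex({0}) = 1
G(4): splits (0,1):0^1=1 (0,0):0^0=0 -> mex({0, 1}) = 2
G(5): splits (0,2):0^1=1 (0,1):0^1=1 (0,0):0^0=0 -> mex({0, 1}) = 2
G(6) = mex({1}) = 0
G(7) = mex({0, 1, 2}) = 3
G(8) = mex({0, 1, 2}) = 3
G(9) = mex({0, 2}) = 1
G(10) = mex({0, 2, 3}) = 1
G(11) = mex({0, 3}) = 1
G(12) = mex({1, 3}) = 0
G(13) = mex({0, 1, 2, 3}) = 4
G(14) = mex({0, 1, 2}) = 3
G(15) = mex({0, 1, 2}) = 3
G(16) = mex({0, 1, 2, 4}) = 3
G(17) = mex({0, 1, 3, 4}) = 2
G(18) = mex({0, 1, 3, 4}) = 2
G(19) = mex({0, 1, 3, 5}) = 2
G(20) = mex({0, 1, 2, 3, 5}) = 4
G(21) = mex({0, 1, 2, 3, 5}) = 4
G(22) = mex({1, 2, 6}) = 0
G(23) = mex({0, 1, 2, 3, 4, 6}) = 5
G(24) = mex({0, 1, 2, 3, 4}) = 5
G(25) = mex({0, 1, 3, 4, 7}) = 2
G(26) = mex({0, 1, 3, 4, 5, 7}) = 2
G(27) = mex({0, 1, 3, 5}) = 2
G(28) = mex({0, 1, 2, 5}) = 3
G(29) = mex({0, 1, 2, 4, 5, 6}) = 3
G(30) = mex({1, 2, 4, 6}) = 0
G(31) = mex({0, 1, 2, 3, 4, 6}) = 5
G(32) = mex({1, 2, 3, 4, 7}) = 0
G(33) = mex({0, 3, 7}) = 1
G(34) = mex({0, 2, 3, 5, 7}) = 1
G(35) = mex({0, 2, 3, 5, 6}) = 1
G(36) = mex({0, 1, 2, 5, 6}) = 3
G(37) = mex({0, 1, 2, 4, 5, 6}) = 3
G(38) = mex({0, 1, 2, 4}) = 3
G(39) = mex({0, 1, 2, 3, 4, 7}) = 5
G(40) = mex({0, 1, 2, 3, 4, 5, 7}) = 6
G(41) = mex({0, 1, 2, 3, 5, 7}) = 4
G(42) = mex({0, 1, 2, 3, 5, 6, 7}) = 4
G(43) = mex({0, 2, 3, 5, 6}) = 1
G(44) = mex({1, 2, 3, 4, 5, 6}) = 0
G(45) = mex({0, 1, 2, 3, 4, 6, 7}) = 5
G(46) = mex({0, 1, 2, 3, 4, 7}) = 5
G(47) = mex({0, 1, 2, 3, 4, 5, 7}) = 6
G(48) = mex({0, 1, 2, 3, 4, 5, 7}) = 6
G(49) = mex({0, 1, 3, 4, 5, 7}) = 2
G(50) = mex({0, 1, 2, 3, 4, 5, 6}) = 7
Therefore G(50) = 7.

7


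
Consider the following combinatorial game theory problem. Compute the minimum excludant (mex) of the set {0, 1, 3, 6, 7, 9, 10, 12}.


Set = {0, 1, 3, 6, 7, 9, 10, 12}
0 is in the set.
1 is in the set.
2 is NOT in the set. This is the mex.
mex = 2

2


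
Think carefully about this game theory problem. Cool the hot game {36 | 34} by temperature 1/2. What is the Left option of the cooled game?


Original game: {36 | 34} (a switch {a | b} with a > b).
Cooling by t (for t below the temperature (a - b)/2 = 1) taxes each move by t: {a | b} cooled by t is {a - t | b + t}.
Cooling amount: t = 1/2
Cooled Left option: 36 - 1/2 = 71/2
Cooled Right option: 34 + 1/2 = 69/2
Cooled game: {71/2 | 69/2}
Left option = 71/2

71/2


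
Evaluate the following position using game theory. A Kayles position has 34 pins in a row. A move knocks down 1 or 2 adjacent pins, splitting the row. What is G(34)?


Kayles: a move removes 1 or 2 adjacent pins from a contiguous row.
Removing pins from a row of k leaves two independent rows (a, b) with a + b = k - 1 (one pin) or a + b = k - 2 (two pins); an end removal gives a = 0.
By Sprague-Grundy, G(k) = mex{ G(a) XOR G(b) } over all these splits. G(0) = 0.
G(1): splits (0,0):0^0=0 -> mex({0}) = 1
G(2): splits (0,1):0^1=1 (0,0):0^0=0 -> mex({0, 1}) = 2
G(3): splits (0,2):0^2=2 (1,1):1^1=0 (0,1):0^1=1 -> mex({0, 1, 2}) = 3
G(4): splits (0,3):0^3=3 (1,2):1^2=3 (0,2):0^2=2 (1,1):1^1=0 -> mex({0, 2, 3}) = 1
G(5): splits (0,4):0^1=1 (1,3):1^3=2 (2,2):2^2=0 (0,3):0^3=3 (1,2):1^2=3 -> mex({0, 1, 2, 3}) = 4
G(6) = mex({0, 1, 2, 4}) = 3
G(7) = mex({0, 1, 3, 4, 5}) = 2
G(8) = mex({0, 2, 3, 5, 6}) = 1
G(9) = mex({0, 1, 2, 3, 6, 7}) = 4
G(10) = mex({0, 1, 3, 4, 5, 7}) = 2
G(11) = mex({0, 1, 2, 3, 4, 5}) = 6
G(12) = mex({0, 1, 2, 3, 5, 6, 7}) = 4
G(13) = mex({0, 2, 3, 4, 6, 7}) = 1
G(14) = mex({0, 1, 4, 5, 6, 7}) = 2
G(15) = mex({0, 1, 2, 3, 4, 5, 6}) = 7
G(16) = mex({0, 2, 3, 5, 6, 7}) = 1
G(17) = mex({0, 1, 2, 3, 5, 6, 7}) = 4
G(18) = mex({0, 1, 2, 4, 5, 6}) = 3
G(19) = mex({0, 1, 3, 4, 5, 7}) = 2
G(20) = mex({0, 2, 3, 4, 5, 6, 7}) = 1
G(21) = mex({0, 1, 2, 3, 5, 6, 7}) = 4
G(22) = mex({0, 1, 2, 3, 4, 5, 7}) = 6
G(23) = mex({0, 1, 2, 3, 4, 5, 6}) = 7
G(24) = mex({0, 1, 2, 3, 5, 6, 7}) = 4
G(25) = mex({0, 2, 3, 4, 6, 7}) = 1
G(26) = mex({0, 1, 3, 4, 5, 6, 7}) = 2
G(27) = mex({0, 1, 2, 3, 4, 5, 6, 7}) = 8
G(28) = mex({0, 1, 2, 3, 4, 6, 7, 8}) = 5
G(29) = mex({0, 1, 2, 3, 5, 6, 7, 8, 9}) = 4
G(30) = mex({0, 1, 2, 3, 4, 5, 6, 9, 10}) = 7
G(31) = mex({0, 1, 3, 4, 5, 7, 10, 11}) = 2
G(32) = mex({0, 2, 3, 4, 5, 6, 7, 9, 11}) = 1
G(33) = mex({0, 1, 2, 3, 4, 5, 6, 7, 9, 12}) = 8
G(34) = mex({0, 1, 2, 3, 4, 5, 7, 8, 11, 12}) = 6
Therefore G(34) = 6.

6


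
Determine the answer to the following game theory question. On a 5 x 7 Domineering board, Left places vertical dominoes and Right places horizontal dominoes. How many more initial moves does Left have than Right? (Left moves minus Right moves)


Board is 5 x 7 (rows x cols).
Left (vertical) placements: (rows-1) * cols = 4 * 7 = 28
Right (horizontal) placements: rows * (cols-1) = 5 * 6 = 30
Advantage = Left - Right = 28 - 30 = -2

-2


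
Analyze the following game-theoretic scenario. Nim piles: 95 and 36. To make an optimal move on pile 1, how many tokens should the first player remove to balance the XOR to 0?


Piles: 95 and 36
Current XOR: 95 XOR 36 = 123 (non-zero, so this is an N-position).
To make the XOR zero, we need to find a move that balances the piles.
For pile 1 (size 95): target = 95 XOR 123 = 36
We reduce pile 1 from 95 to 36.
Tokens removed: 95 - 36 = 59
Verification: 36 XOR 36 = 0

59


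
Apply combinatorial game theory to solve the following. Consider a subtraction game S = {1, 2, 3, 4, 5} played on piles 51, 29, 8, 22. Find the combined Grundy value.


Subtraction set: {1, 2, 3, 4, 5}
For this subtraction set, G(n) = n mod 6 (period = max + 1 = 6).
Pile 1 (size 51): G(51) = 51 mod 6 = 3
Pile 2 (size 29): G(29) = 29 mod 6 = 5
Pile 3 (size 8): G(8) = 8 mod 6 = 2
Pile 4 (size 22): G(22) = 22 mod 6 = 4
Total Grundy value = XOR of all: 3 XOR 5 XOR 2 XOR 4 = 0

0


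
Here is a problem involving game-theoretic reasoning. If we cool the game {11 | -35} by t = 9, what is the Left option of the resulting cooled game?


Original game: {11 | -35} (a switch {a | b} with a > b).
Cooling by t (for t below the temperature (a - b)/2 = 23) taxes each move by t: {a | b} cooled by t is {a - t | b + t}.
Cooling amount: t = 9
Cooled Left option: 11 - 9 = 2
Cooled Right option: -35 + 9 = -26
Cooled game: {2 | -26}
Left option = 2

2


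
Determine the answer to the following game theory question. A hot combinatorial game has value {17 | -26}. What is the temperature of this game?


The game is {17 | -26}, a switch {a | b} with numbers a > b.
Cooling {a | b} by t gives {a - t | b + t}, which stops being hot when a - t = b + t, i.e. at t = (a - b)/2. So the temperature of a switch is (a - b)/2.
Temperature = (Left option - Right option) / 2
= (17 - (-26)) / 2
= 43 / 2
= 43/2

43/2


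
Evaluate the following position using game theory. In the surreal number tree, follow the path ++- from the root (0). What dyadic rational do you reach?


Sign expansion: ++-
Rule: track bounds (lo, hi), initially (-inf, +inf). On '+', the current value becomes lo and we move to the simplest number in (value, hi): value + 1 if hi = +inf, otherwise the midpoint (value + hi)/2. On '-', the current value becomes hi and we move to value - 1 if lo = -inf, otherwise the midpoint (lo + value)/2.
Start at 0.
Step 1: sign = +, move right. Bounds: (0, +inf). Value = 1
Step 2: sign = +, move right. Bounds: (1, +inf). Value = 2
Step 3: sign = -, move left. Bounds: (1, 2). Value = 3/2
The surreal number with sign expansion ++- is 3/2.

3/2


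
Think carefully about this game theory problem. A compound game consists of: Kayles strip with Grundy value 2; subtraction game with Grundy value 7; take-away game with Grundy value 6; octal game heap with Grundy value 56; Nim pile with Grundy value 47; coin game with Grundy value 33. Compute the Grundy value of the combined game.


By the Sprague-Grundy theorem, the Grundy value of a sum of games is the XOR of individual Grundy values.
Kayles strip: Grundy value = 2. Running XOR: 0 XOR 2 = 2
subtraction game: Grundy value = 7. Running XOR: 2 XOR 7 = 5
take-away game: Grundy value = 6. Running XOR: 5 XOR 6 = 3
octal game heap: Grundy value = 56. Running XOR: 3 XOR 56 = 59
Nim pile: Grundy value = 47. Running XOR: 59 XOR 47 = 20
coin game: Grundy value = 33. Running XOR: 20 XOR 33 = 53
The combined Grundy value is 53.

53


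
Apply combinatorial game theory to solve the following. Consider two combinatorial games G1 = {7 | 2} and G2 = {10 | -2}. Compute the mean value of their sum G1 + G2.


G1 = {7 | 2}, G2 = {10 | -2}
Each is a switch {a | b} with numbers a > b; its mean value is (a + b)/2, and mean value is additive over game sums: m(G1 + G2) = m(G1) + m(G2).
Mean of G1 = (7 + (2))/2 = 9/2 = 9/2
Mean of G2 = (10 + (-2))/2 = 8/2 = 4
Mean of G1 + G2 = 9/2 + 4 = 17/2

17/2


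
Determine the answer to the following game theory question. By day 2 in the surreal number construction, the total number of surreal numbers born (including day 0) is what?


Day 0: {|} = 0 is born. Count = 1.
Day n: the number of surreal numbers born by day n is 2^(n+1) - 1.
By day 0: 2^1 - 1 = 1
By day 1: 2^2 - 1 = 3
By day 2: 2^3 - 1 = 7
By day 2: 7 surreal numbers.

7


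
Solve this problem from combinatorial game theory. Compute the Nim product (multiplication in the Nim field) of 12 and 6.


Nim multiplication is bilinear over XOR: (u XOR v) * w = (u*w) XOR (v*w).
So we split each operand into its bit components and XOR the pairwise Nim products.
12 = 4 + 8 (as XOR of powers of 2).
6 = 2 + 4 (as XOR of powers of 2).
Using the standard Nim-product table on single bits:
  2*2 = 3,   2*4 = 8,   2*8 = 12,
  4*4 = 6,   4*8 = 11,  8*8 = 13,
and  1*x = x (identity), k*l = l*k (commutative).
Pairwise Nim products:
  4 * 2 = 8
  4 * 4 = 6
  8 * 2 = 12
  8 * 4 = 11
XOR them: 8 XOR 6 XOR 12 XOR 11 = 9.
Result: 12 * 6 = 9 (in Nim).

9


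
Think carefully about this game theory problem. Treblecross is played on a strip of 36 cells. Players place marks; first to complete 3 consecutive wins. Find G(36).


Treblecross: place X on empty cells; 3-in-a-row wins.
Playing within two cells of an existing X lets the opponent win at once, so sensible play treats the cells i-2..i+2 around each X as dead. The player left with no safe cell loses, so this is a normal-play take-away game on strips of safe cells.
Placing X at cell i (0-indexed) of a strip of k safe cells leaves independent strips of sizes max(0, i-2) and max(0, k-i-3). Hence G(k) = mex{ G(max(0,i-2)) XOR G(max(0,k-i-3)) : 0 <= i < k }, with G(0) = 0.
G(1): splits (0,0):0^0=0 -> mex({0}) = 1
G(2): splits (0,0):0^0=0 -> mex({0}) = 1
G(3): splits (0,0):0^0=0 -> mex({0}) = 1
G(4): splits (0,1):0^1=1 (0,0):0^0=0 -> mex({0, 1}) = 2
G(5): splits (0,2):0^1=1 (0,1):0^1=1 (0,0):0^0=0 -> mex({0, 1}) = 2
G(6) = mex({1}) = 0
G(7) = mex({0, 1, 2}) = 3
G(8) = mex({0, 1, 2}) = 3
G(9) = mex({0, 2}) = 1
G(10) = mex({0, 2, 3}) = 1
G(11) = mex({0, 3}) = 1
G(12) = mex({1, 3}) = 0
G(13) = mex({0, 1, 2, 3}) = 4
G(14) = mex({0, 1, 2}) = 3
G(15) = mex({0, 1, 2}) = 3
G(16) = mex({0, 1, 2, 4}) = 3
G(17) = mex({0, 1, 3, 4}) = 2
G(18) = mex({0, 1, 3, 4}) = 2
G(19) = mex({0, 1, 3, 5}) = 2
G(20) = mex({0, 1, 2, 3, 5}) = 4
G(21) = mex({0, 1, 2, 3, 5}) = 4
G(22) = mex({1, 2, 6}) = 0
G(23) = mex({0, 1, 2, 3, 4, 6}) = 5
G(24) = mex({0, 1, 2, 3, 4}) = 5
G(25) = mex({0, 1, 3, 4, 7}) = 2
G(26) = mex({0, 1, 3, 4, 5, 7}) = 2
G(27) = mex({0, 1, 3, 5}) = 2
G(28) = mex({0, 1, 2, 5}) = 3
G(29) = mex({0, 1, 2, 4, 5, 6}) = 3
G(30) = mex({1, 2, 4, 6}) = 0
G(31) = mex({0, 1, 2, 3, 4, 6}) = 5
G(32) = mex({1, 2, 3, 4, 7}) = 0
G(33) = mex({0, 3, 7}) = 1
G(34) = mex({0, 2, 3, 5, 7}) = 1
G(35) = mex({0, 2, 3, 5, 6}) = 1
G(36) = mex({0, 1, 2, 5, 6}) = 3
Therefore G(36) = 3.

3


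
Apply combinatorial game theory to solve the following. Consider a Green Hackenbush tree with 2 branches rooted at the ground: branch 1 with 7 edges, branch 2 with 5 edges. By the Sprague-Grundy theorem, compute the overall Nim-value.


The tree has 2 branches from the ground vertex.
In Green Hackenbush, the Nim-value of a simple path of length k is k.
Branch 1: length 7, Nim-value = 7
Branch 2: length 5, Nim-value = 5
Total Nim-value = XOR of all branch values:
0 XOR 7 = 7
7 XOR 5 = 2
Nim-value of the tree = 2

2


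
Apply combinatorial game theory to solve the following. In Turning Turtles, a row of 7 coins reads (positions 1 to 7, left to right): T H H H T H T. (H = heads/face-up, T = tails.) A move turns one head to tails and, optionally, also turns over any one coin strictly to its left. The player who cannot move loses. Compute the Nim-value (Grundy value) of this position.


Coins: T H H H T H T
Key fact: a single head at position k behaves exactly like a Nim heap of size k (turning it to T and optionally flipping a coin at j < k corresponds to moving the heap from k to j, or to 0), and heads combine as a disjunctive sum (two heads at the same place would cancel, matching j XOR j = 0). So the Nim-value is the XOR of the 1-indexed positions of the heads.
Face-up positions (1-indexed): [2, 3, 4, 6]
XOR 0 with 2: 0 XOR 2 = 2
XOR 2 with 3: 2 XOR 3 = 1
XOR 1 with 4: 1 XOR 4 = 5
XOR 5 with 6: 5 XOR 6 = 3
Nim-value = 3

3


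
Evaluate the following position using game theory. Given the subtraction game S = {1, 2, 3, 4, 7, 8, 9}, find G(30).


The subtraction set is S = {1, 2, 3, 4, 7, 8, 9}.
G(k) = mex{ G(k - s) : s in S, s <= k }. We compute iteratively: G(0) = 0.
G(1) = mex({0}) = 1
G(2) = mex({0, 1}) = 2
G(3) = mex({0, 1, 2}) = 3
G(4) = mex({0, 1, 2, 3}) = 4
G(5) = mex({1, 2, 3, 4}) = 0
G(6) = mex({0, 2, 3, 4}) = 1
G(7) = mex({0, 1, 3, 4}) = 2
G(8) = mex({0, 1, 2, 4}) = 3
G(9) = mex({0, 1, 2, 3}) = 4
G(10) = mex({1, 2, 3, 4}) = 0
G(11) = mex({0, 2, 3, 4}) = 1
G(12) = mex({0, 1, 3, 4}) = 2
G(13) = mex({0, 1, 2, 4}) = 3
Observe that G(5)..G(13) = 0, 1, 2, 3, 4, 0, 1, 2, 3 repeats G(0)..G(8) = 0, 1, 2, 3, 4, 0, 1, 2, 3.
For k >= max(S) = 9, G(k) is determined by the previous 9 values G(k-9)..G(k-1); a window of 9 consecutive values has recurred shifted by 5, so by induction G(k + 5) = G(k) for all k >= 0: the sequence is periodic from the start with period 5.
One period: G(0..4) = 0, 1, 2, 3, 4.
30 mod 5 = 0, so G(30) = G(0) = 0.

0


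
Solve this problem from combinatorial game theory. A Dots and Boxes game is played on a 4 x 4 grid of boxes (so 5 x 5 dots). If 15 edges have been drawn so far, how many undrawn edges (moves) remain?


Grid: 4 x 4 boxes, i.e. 5 rows and 5 columns of dots.
Horizontal edges: (rows + 1) * cols = 5 * 4 = 20
Vertical edges: rows * (cols + 1) = 4 * 5 = 20
Total edges: 20 + 20 = 40
Edges drawn: 15
Remaining: 40 - 15 = 25

25


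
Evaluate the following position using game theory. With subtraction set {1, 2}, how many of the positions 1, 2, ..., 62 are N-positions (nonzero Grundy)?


Subtraction set S = {1, 2}, so G(n) = n mod 3.
G(n) = 0 when n is a multiple of 3.
Multiples of 3 in [1, 62]: 20
N-positions (nonzero Grundy) = 62 - 20 = 42

42


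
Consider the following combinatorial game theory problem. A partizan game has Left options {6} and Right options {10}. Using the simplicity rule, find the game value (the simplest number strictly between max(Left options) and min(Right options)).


Left options: {6}, max = 6
Right options: {10}, min = 10
All options are numbers and max(Left) < min(Right), so by the simplicity theorem the value is the simplest (earliest-born) number strictly between 6 and 10.
Integers 7 through 9 all lie strictly between 6 and 10.
Among integers, the simplest (lowest birthday = smallest |n|; 0 is born on day 0, +-n on day n) is 7.
No non-integer in the interval can be simpler: if x is a non-integer in the interval, then floor(x) or ceil(x) also lies in the interval (the interval contains an integer), and both are proper prefixes of x's sign expansion, i.e. born earlier. So the game value is 7.
Game value = 7

7


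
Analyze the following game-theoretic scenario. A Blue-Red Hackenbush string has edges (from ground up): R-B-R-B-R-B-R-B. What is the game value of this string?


Edges (from ground): R-B-R-B-R-B-R-B
By Berlekamp's sign-expansion rule, a Blue-Red Hackenbush stalk has the value of the surreal number whose sign sequence is the edge sequence with B -> + and R -> -.
Sign sequence: -+-+-+-+
Trace the sign expansion in the surreal number tree, starting from 0:
Edge 1: R (sign -) -> bounds (-inf, 0), value = -1
Edge 2: B (sign +) -> bounds (-1, 0), value = -1/2
Edge 3: R (sign -) -> bounds (-1, -1/2), value = -3/4
Edge 4: B (sign +) -> bounds (-3/4, -1/2), value = -5/8
Edge 5: R (sign -) -> bounds (-3/4, -5/8), value = -11/16
Edge 6: B (sign +) -> bounds (-11/16, -5/8), value = -21/32
Edge 7: R (sign -) -> bounds (-11/16, -21/32), value = -43/64
Edge 8: B (sign +) -> bounds (-43/64, -21/32), value = -85/128
Game value = -85/128

-85/128


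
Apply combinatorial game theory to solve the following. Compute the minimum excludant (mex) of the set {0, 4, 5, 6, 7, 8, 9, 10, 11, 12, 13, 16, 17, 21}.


Set = {0, 4, 5, 6, 7, 8, 9, 10, 11, 12, 13, 16, 17, 21}
0 is in the set.
1 is NOT in the set. This is the mex.
mex = 1

1


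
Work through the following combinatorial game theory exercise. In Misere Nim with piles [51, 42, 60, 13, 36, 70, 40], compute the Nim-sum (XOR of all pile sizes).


We need the XOR (exclusive or) of all pile sizes.
After XOR-ing pile 1 (size 51): 0 XOR 51 = 51
After XOR-ing pile 2 (size 42): 51 XOR 42 = 25
After XOR-ing pile 3 (size 60): 25 XOR 60 = 37
After XOR-ing pile 4 (size 13): 37 XOR 13 = 40
After XOR-ing pile 5 (size 36): 40 XOR 36 = 12
After XOR-ing pile 6 (size 70): 12 XOR 70 = 74
After XOR-ing pile 7 (size 40): 74 XOR 40 = 98
The Nim-value of this position is 98.

98


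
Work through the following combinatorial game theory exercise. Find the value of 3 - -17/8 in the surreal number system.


x = 3, y = -17/8
Converting to common denominator: 8
x = 24/8, y = -17/8
x - y = 3 - -17/8 = 41/8

41/8


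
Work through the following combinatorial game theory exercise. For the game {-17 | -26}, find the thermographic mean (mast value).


Game = {-17 | -26}, a switch {a | b} with numbers a > b.
Its thermograph has left wall a - t and right wall b + t, which meet at t = (a - b)/2, where both equal (a + b)/2. So the mast (mean value) is at (a + b)/2.
Mean = (-17 + (-26))/2 = -43/2 = -43/2

-43/2


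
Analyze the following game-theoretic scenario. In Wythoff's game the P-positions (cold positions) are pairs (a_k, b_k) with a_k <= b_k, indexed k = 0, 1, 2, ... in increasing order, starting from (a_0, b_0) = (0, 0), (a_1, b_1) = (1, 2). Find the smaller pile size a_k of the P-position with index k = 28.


By Wythoff's theorem, a_k = floor(k * phi) and b_k = floor(k * phi^2) = a_k + k, where phi = (1 + sqrt(5))/2 is the golden ratio.
phi = (1 + sqrt(5))/2 = 1.618034
k = 28
k * phi = 28 * 1.618034 = 45.304952
a_28 = floor(k * phi) = 45

45


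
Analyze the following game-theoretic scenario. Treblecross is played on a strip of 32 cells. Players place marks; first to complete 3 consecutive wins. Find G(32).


Treblecross: place X on empty cells; 3-in-a-row wins.
Playing within two cells of an existing X lets the opponent win at once, so sensible play treats the cells i-2..i+2 around each X as dead. The player left with no safe cell loses, so this is a normal-play take-away game on strips of safe cells.
Placing X at cell i (0-indexed) of a strip of k safe cells leaves independent strips of sizes max(0, i-2) and max(0, k-i-3). Hence G(k) = mex{ G(max(0,i-2)) XOR G(max(0,k-i-3)) : 0 <= i < k }, with G(0) = 0.
G(1): splits (0,0):0^0=0 -> mex({0}) = 1
G(2): splits (0,0):0^0=0 -> mex({0}) = 1
G(3): splits (0,0):0^0=0 -> mex({0}) = 1
G(4): splits (0,1):0^1=1 (0,0):0^0=0 -> mex({0, 1}) = 2
G(5): splits (0,2):0^1=1 (0,1):0^1=1 (0,0):0^0=0 -> mex({0, 1}) = 2
G(6) = mex({1}) = 0
G(7) = mex({0, 1, 2}) = 3
G(8) = mex({0, 1, 2}) = 3
G(9) = mex({0, 2}) = 1
G(10) = mex({0, 2, 3}) = 1
G(11) = mex({0, 3}) = 1
G(12) = mex({1, 3}) = 0
G(13) = mex({0, 1, 2, 3}) = 4
G(14) = mex({0, 1, 2}) = 3
G(15) = mex({0, 1, 2}) = 3
G(16) = mex({0, 1, 2, 4}) = 3
G(17) = mex({0, 1, 3, 4}) = 2
G(18) = mex({0, 1, 3, 4}) = 2
G(19) = mex({0, 1, 3, 5}) = 2
G(20) = mex({0, 1, 2, 3, 5}) = 4
G(21) = mex({0, 1, 2, 3, 5}) = 4
G(22) = mex({1, 2, 6}) = 0
G(23) = mex({0, 1, 2, 3, 4, 6}) = 5
G(24) = mex({0, 1, 2, 3, 4}) = 5
G(25) = mex({0, 1, 3, 4, 7}) = 2
G(26) = mex({0, 1, 3, 4, 5, 7}) = 2
G(27) = mex({0, 1, 3, 5}) = 2
G(28) = mex({0, 1, 2, 5}) = 3
G(29) = mex({0, 1, 2, 4, 5, 6}) = 3
G(30) = mex({1, 2, 4, 6}) = 0
G(31) = mex({0, 1, 2, 3, 4, 6}) = 5
G(32) = mex({1, 2, 3, 4, 7}) = 0
Therefore G(32) = 0.

0


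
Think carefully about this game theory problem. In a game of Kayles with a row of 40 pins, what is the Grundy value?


Kayles: a move removes 1 or 2 adjacent pins from a contiguous row.
Removing pins from a row of k leaves two independent rows (a, b) with a + b = k - 1 (one pin) or a + b = k - 2 (two pins); an end removal gives a = 0.
By Sprague-Grundy, G(k) = mex{ G(a) XOR G(b) } over all these splits. G(0) = 0.
G(1): splits (0,0):0^0=0 -> mex({0}) = 1
G(2): splits (0,1):0^1=1 (0,0):0^0=0 -> mex({0, 1}) = 2
G(3): splits (0,2):0^2=2 (1,1):1^1=0 (0,1):0^1=1 -> mex({0, 1, 2}) = 3
G(4): splits (0,3):0^3=3 (1,2):1^2=3 (0,2):0^2=2 (1,1):1^1=0 -> mex({0, 2, 3}) = 1
G(5): splits (0,4):0^1=1 (1,3):1^3=2 (2,2):2^2=0 (0,3):0^3=3 (1,2):1^2=3 -> mex({0, 1, 2, 3}) = 4
G(6) = mex({0, 1, 2, 4}) = 3
G(7) = mex({0, 1, 3, 4, 5}) = 2
G(8) = mex({0, 2, 3, 5, 6}) = 1
G(9) = mex({0, 1, 2, 3, 6, 7}) = 4
G(10) = mex({0, 1, 3, 4, 5, 7}) = 2
G(11) = mex({0, 1, 2, 3, 4, 5}) = 6
G(12) = mex({0, 1, 2, 3, 5, 6, 7}) = 4
G(13) = mex({0, 2, 3, 4, 6, 7}) = 1
G(14) = mex({0, 1, 4, 5, 6, 7}) = 2
G(15) = mex({0, 1, 2, 3, 4, 5, 6}) = 7
G(16) = mex({0, 2, 3, 5, 6, 7}) = 1
G(17) = mex({0, 1, 2, 3, 5, 6, 7}) = 4
G(18) = mex({0, 1, 2, 4, 5, 6}) = 3
G(19) = mex({0, 1, 3, 4, 5, 7}) = 2
G(20) = mex({0, 2, 3, 4, 5, 6, 7}) = 1
G(21) = mex({0, 1, 2, 3, 5, 6, 7}) = 4
G(22) = mex({0, 1, 2, 3, 4, 5, 7}) = 6
G(23) = mex({0, 1, 2, 3, 4, 5, 6}) = 7
G(24) = mex({0, 1, 2, 3, 5, 6, 7}) = 4
G(25) = mex({0, 2, 3, 4, 6, 7}) = 1
G(26) = mex({0, 1, 3, 4, 5, 6, 7}) = 2
G(27) = mex({0, 1, 2, 3, 4, 5, 6, 7}) = 8
G(28) = mex({0, 1, 2, 3, 4, 6, 7, 8}) = 5
G(29) = mex({0, 1, 2, 3, 5, 6, 7, 8, 9}) = 4
G(30) = mex({0, 1, 2, 3, 4, 5, 6, 9, 10}) = 7
G(31) = mex({0, 1, 3, 4, 5, 7, 10, 11}) = 2
G(32) = mex({0, 2, 3, 4, 5, 6, 7, 9, 11}) = 1
G(33) = mex({0, 1, 2, 3, 4, 5, 6, 7, 9, 12}) = 8
G(34) = mex({0, 1, 2, 3, 4, 5, 7, 8, 11, 12}) = 6
G(35) = mex({0, 1, 2, 3, 4, 5, 6, 8, 9, 10, 11}) = 7
G(36) = mex({0, 1, 2, 3, 5, 6, 7, 9, 10}) = 4
G(37) = mex({0, 2, 3, 4, 6, 7, 9, 10, 11, 12}) = 1
G(38) = mex({0, 1, 3, 4, 5, 6, 7, 9, 10, 11, 12}) = 2
G(39) = mex({0, 1, 2, 4, 5, 6, 7, 9, 10, 12, 14}) = 3
G(40) = mex({0, 2, 3, 4, 6, 7, 11, 12, 14}) = 1
Therefore G(40) = 1.

1


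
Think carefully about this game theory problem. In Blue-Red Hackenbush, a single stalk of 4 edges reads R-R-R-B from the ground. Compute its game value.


Edges (from ground): R-R-R-B
By Berlekamp's sign-expansion rule, a Blue-Red Hackenbush stalk has the value of the surreal number whose sign sequence is the edge sequence with B -> + and R -> -.
Sign sequence: ---+
Trace the sign expansion in the surreal number tree, starting from 0:
Edge 1: R (sign -) -> bounds (-inf, 0), value = -1
Edge 2: R (sign -) -> bounds (-inf, -1), value = -2
Edge 3: R (sign -) -> bounds (-inf, -2), value = -3
Edge 4: B (sign +) -> bounds (-3, -2), value = -5/2
Game value = -5/2

-5/2


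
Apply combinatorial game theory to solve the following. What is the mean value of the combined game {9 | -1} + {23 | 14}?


G1 = {9 | -1}, G2 = {23 | 14}
Each is a switch {a | b} with numbers a > b; its mean value is (a + b)/2, and mean value is additive over game sums: m(G1 + G2) = m(G1) + m(G2).
Mean of G1 = (9 + (-1))/2 = 8/2 = 4
Mean of G2 = (23 + (14))/2 = 37/2 = 37/2
Mean of G1 + G2 = 4 + 37/2 = 45/2

45/2


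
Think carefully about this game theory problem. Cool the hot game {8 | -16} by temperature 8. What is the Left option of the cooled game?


Original game: {8 | -16} (a switch {a | b} with a > b).
Cooling by t (for t below the temperature (a - b)/2 = 12) taxes each move by t: {a | b} cooled by t is {a - t | b + t}.
Cooling amount: t = 8
Cooled Left option: 8 - 8 = 0
Cooled Right option: -16 + 8 = -8
Cooled game: {0 | -8}
Left option = 0

0


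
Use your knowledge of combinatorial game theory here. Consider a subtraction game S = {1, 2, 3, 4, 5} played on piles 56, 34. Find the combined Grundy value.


Subtraction set: {1, 2, 3, 4, 5}
For this subtraction set, G(n) = n mod 6 (period = max + 1 = 6).
Pile 1 (size 56): G(56) = 56 mod 6 = 2
Pile 2 (size 34): G(34) = 34 mod 6 = 4
Total Grundy value = XOR of all: 2 XOR 4 = 6

6


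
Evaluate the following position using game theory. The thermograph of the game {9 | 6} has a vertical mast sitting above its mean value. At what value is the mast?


Game = {9 | 6}, a switch {a | b} with numbers a > b.
Its thermograph has left wall a - t and right wall b + t, which meet at t = (a - b)/2, where both equal (a + b)/2. So the mast (mean value) is at (a + b)/2.
Mean = (9 + (6))/2 = 15/2 = 15/2

15/2


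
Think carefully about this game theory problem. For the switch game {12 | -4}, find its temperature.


The game is {12 | -4}, a switch {a | b} with numbers a > b.
Cooling {a | b} by t gives {a - t | b + t}, which stops being hot when a - t = b + t, i.e. at t = (a - b)/2. So the temperature of a switch is (a - b)/2.
Temperature = (Left option - Right option) / 2
= (12 - (-4)) / 2
= 16 / 2
= 8

8


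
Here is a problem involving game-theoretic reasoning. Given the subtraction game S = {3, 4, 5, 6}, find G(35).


The subtraction set is S = {3, 4, 5, 6}.
G(k) = mex{ G(k - s) : s in S, s <= k }. We compute iteratively: G(0) = 0.
G(1) = mex({}) = 0
G(2) = mex({}) = 0
G(3) = mex({0}) = 1
G(4) = mex({0}) = 1
G(5) = mex({0}) = 1
G(6) = mex({0, 1}) = 2
G(7) = mex({0, 1}) = 2
G(8) = mex({0, 1}) = 2
G(9) = mex({1, 2}) = 0
G(10) = mex({1, 2}) = 0
G(11) = mex({1, 2}) = 0
G(12) = mex({0, 2}) = 1
G(13) = mex({0, 2}) = 1
G(14) = mex({0, 2}) = 1
Observe that G(9)..G(14) = 0, 0, 0, 1, 1, 1 repeats G(0)..G(5) = 0, 0, 0, 1, 1, 1.
For k >= max(S) = 6, G(k) is determined by the previous 6 values G(k-6)..G(k-1); a window of 6 consecutive values has recurred shifted by 9, so by induction G(k + 9) = G(k) for all k >= 0: the sequence is periodic from the start with period 9.
One period: G(0..8) = 0, 0, 0, 1, 1, 1, 2, 2, 2.
35 mod 9 = 8, so G(35) = G(8) = 2.

2
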